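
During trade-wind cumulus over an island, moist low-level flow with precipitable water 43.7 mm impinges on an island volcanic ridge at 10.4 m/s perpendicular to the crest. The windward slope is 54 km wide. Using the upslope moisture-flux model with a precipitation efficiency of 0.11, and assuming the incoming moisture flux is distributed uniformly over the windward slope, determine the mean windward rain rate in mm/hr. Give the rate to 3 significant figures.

Incoming column moisture flux per unit ridge length: F = V × PW = 10.4 × 43.7 = 454.48 mm·m/s.
Spread over the 54 km slope with efficiency ε = 0.11: R = ε·F/W = 0.11 × 454.48 / 54000 m = 9.258e-04 mm/s.
R = 9.258e-04 × 3600 = 3.33 mm/hr.

R ≈ 3.33 mm/hr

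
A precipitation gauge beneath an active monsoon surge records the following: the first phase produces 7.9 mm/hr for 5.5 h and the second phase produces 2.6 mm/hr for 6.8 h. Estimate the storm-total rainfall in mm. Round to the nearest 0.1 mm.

Total = Σ Rᵢ Δtᵢ = 7.9 × 5.5 + 2.6 × 6.8
      = 43.45 + 17.68 = 61.1 mm.

total ≈ 61.1 mm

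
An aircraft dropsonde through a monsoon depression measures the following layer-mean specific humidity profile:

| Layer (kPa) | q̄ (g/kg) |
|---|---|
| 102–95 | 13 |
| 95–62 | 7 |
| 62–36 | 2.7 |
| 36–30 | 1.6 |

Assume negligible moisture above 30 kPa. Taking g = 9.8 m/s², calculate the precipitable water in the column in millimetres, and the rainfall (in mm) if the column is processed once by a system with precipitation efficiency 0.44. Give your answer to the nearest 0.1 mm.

Precipitable water is the column-integrated vapour mass per unit area: PW = (1/g) Σ q̄ Δp, with q in kg/kg and Δp in Pa (1 kg/m² of water = 1 mm).
Layer 102–95 kPa: Δp = 70 hPa = 7000 Pa, q̄ = 0.013 kg/kg → 0.013 × 7000 / 9.8 = 9.29 mm
Layer 95–62 kPa: Δp = 330 hPa = 33000 Pa, q̄ = 0.007 kg/kg → 0.007 × 33000 / 9.8 = 23.57 mm
Layer 62–36 kPa: Δp = 260 hPa = 26000 Pa, q̄ = 0.0027 kg/kg → 0.0027 × 26000 / 9.8 = 7.16 mm
Layer 36–30 kPa: Δp = 60 hPa = 6000 Pa, q̄ = 0.0016 kg/kg → 0.0016 × 6000 / 9.8 = 0.98 mm
PW = 9.29 + 23.57 + 7.16 + 0.98 = 41.00 ≈ 41.0 mm.
Rainfall = ε × PW = 0.44 × 41.0 = 18.0 mm.

PW ≈ 41.0 mm; rainfall ≈ 18.0 mm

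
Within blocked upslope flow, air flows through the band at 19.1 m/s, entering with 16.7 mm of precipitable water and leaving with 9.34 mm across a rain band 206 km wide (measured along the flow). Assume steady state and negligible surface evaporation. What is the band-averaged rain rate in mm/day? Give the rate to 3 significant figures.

Column moisture flux per unit crosswind length is F = V × PW.
Inflow: F_in = 19.1 × 16.7 = 318.97 mm·m/s
Outflow: F_out = 19.1 × 9.34 = 178.394 mm·m/s
Steady-state rate R = (F_in − F_out)/L = (318.97 − 178.394) / 206000 m = 6.824e-04 mm/s.
R = 6.824e-04 × 3600 × 24 = 59.0 mm/day.

R ≈ 59.0 mm/day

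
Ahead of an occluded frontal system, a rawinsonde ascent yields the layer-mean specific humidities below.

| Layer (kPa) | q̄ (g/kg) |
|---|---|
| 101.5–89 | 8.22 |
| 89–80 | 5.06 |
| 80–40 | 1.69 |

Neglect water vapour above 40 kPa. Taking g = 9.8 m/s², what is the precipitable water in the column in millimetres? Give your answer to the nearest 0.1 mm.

Precipitable water is the column-integrated vapour mass per unit area: PW = (1/g) Σ q̄ Δp, with q in kg/kg and Δp in Pa (1 kg/m² of water = 1 mm).
Layer 101.5–89 kPa: Δp = 125 hPa = 12500 Pa, q̄ = 0.00822 kg/kg → 0.00822 × 12500 / 9.8 = 10.48 mm
Layer 89–80 kPa: Δp = 90 hPa = 9000 Pa, q̄ = 0.00506 kg/kg → 0.00506 × 9000 / 9.8 = 4.65 mm
Layer 80–40 kPa: Δp = 400 hPa = 40000 Pa, q̄ = 0.00169 kg/kg → 0.00169 × 40000 / 9.8 = 6.90 mm
PW = 10.48 + 4.65 + 6.90 = 22.03 ≈ 22.0 mm.

PW ≈ 22.0 mm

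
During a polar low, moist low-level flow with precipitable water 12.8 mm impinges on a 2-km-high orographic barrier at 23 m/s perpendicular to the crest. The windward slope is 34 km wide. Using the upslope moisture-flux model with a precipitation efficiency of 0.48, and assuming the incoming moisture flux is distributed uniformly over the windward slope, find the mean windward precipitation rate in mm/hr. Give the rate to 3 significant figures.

R ≈ 15.0 mm/hr

Incoming column moisture flux per unit ridge length: F = V × PW = 23 × 12.8 = 294.4 mm·m/s.
Spread over the 34 km slope with efficiency ε = 0.48: R = ε·F/W = 0.48 × 294.4 / 34000 m = 4.156e-03 mm/s.
R = 4.156e-03 × 3600 = 15.0 mm/hr.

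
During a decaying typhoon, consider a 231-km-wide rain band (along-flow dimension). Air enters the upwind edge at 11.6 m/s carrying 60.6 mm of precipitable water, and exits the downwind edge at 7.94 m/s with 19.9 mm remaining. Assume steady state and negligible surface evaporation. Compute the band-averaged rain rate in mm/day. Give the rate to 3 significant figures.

Column moisture flux per unit crosswind length is F = V × PW.
Inflow: F_in = 11.6 × 60.6 = 702.96 mm·m/s
Outflow: F_out = 7.94 × 19.9 = 158.006 mm·m/s
Steady-state rate R = (F_in − F_out)/L = (702.96 − 158.006) / 231000 m = 2.359e-03 mm/s.
R = 2.359e-03 × 3600 × 24 = 204 mm/day.

R ≈ 204 mm/day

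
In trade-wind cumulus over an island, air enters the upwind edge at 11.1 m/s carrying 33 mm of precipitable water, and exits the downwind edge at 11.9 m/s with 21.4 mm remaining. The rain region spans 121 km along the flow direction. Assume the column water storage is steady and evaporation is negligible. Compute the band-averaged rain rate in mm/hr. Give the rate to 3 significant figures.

R ≈ 3.32 mm/hr

Column moisture flux per unit crosswind length is F = V × PW.
Inflow: F_in = 11.1 × 33 = 366.3 mm·m/s
Outflow: F_out = 11.9 × 21.4 = 254.66 mm·m/s
Steady-state rate R = (F_in − F_out)/L = (366.3 − 254.66) / 121000 m = 9.226e-04 mm/s.
R = 9.226e-04 × 3600 = 3.32 mm/hr.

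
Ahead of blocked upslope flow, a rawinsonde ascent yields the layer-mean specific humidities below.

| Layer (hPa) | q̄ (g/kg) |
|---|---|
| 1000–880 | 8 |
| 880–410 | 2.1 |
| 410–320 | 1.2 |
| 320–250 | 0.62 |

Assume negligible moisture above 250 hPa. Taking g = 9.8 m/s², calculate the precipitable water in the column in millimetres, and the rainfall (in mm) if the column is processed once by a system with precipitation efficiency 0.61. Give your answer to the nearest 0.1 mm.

PW ≈ 21.4 mm; rainfall ≈ 13.1 mm

Precipitable water is the column-integrated vapour mass per unit area: PW = (1/g) Σ q̄ Δp, with q in kg/kg and Δp in Pa (1 kg/m² of water = 1 mm).
Layer 1000–880 hPa: Δp = 120 hPa = 12000 Pa, q̄ = 0.008 kg/kg → 0.008 × 12000 / 9.8 = 9.80 mm
Layer 880–410 hPa: Δp = 470 hPa = 47000 Pa, q̄ = 0.0021 kg/kg → 0.0021 × 47000 / 9.8 = 10.07 mm
Layer 410–320 hPa: Δp = 90 hPa = 9000 Pa, q̄ = 0.0012 kg/kg → 0.0012 × 9000 / 9.8 = 1.10 mm
Layer 320–250 hPa: Δp = 70 hPa = 7000 Pa, q̄ = 0.00062 kg/kg → 0.00062 × 7000 / 9.8 = 0.44 mm
PW = 9.80 + 10.07 + 1.10 + 0.44 = 21.41 ≈ 21.4 mm.
Rainfall = ε × PW = 0.61 × 21.4 = 13.1 mm.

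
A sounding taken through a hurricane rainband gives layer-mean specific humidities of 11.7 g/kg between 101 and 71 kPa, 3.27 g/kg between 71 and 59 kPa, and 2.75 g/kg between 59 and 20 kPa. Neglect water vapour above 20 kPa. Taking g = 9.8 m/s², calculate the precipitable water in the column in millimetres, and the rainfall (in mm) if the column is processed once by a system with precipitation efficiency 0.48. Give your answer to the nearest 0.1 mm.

PW ≈ 50.8 mm; rainfall ≈ 24.4 mm

Precipitable water is the column-integrated vapour mass per unit area: PW = (1/g) Σ q̄ Δp, with q in kg/kg and Δp in Pa (1 kg/m² of water = 1 mm).
Layer 101–71 kPa: Δp = 300 hPa = 30000 Pa, q̄ = 0.0117 kg/kg → 0.0117 × 30000 / 9.8 = 35.82 mm
Layer 71–59 kPa: Δp = 120 hPa = 12000 Pa, q̄ = 0.00327 kg/kg → 0.00327 × 12000 / 9.8 = 4.00 mm
Layer 59–20 kPa: Δp = 390 hPa = 39000 Pa, q̄ = 0.00275 kg/kg → 0.00275 × 39000 / 9.8 = 10.94 mm
PW = 35.82 + 4.00 + 10.94 = 50.76 ≈ 50.8 mm.
Rainfall = ε × PW = 0.48 × 50.8 = 24.4 mm.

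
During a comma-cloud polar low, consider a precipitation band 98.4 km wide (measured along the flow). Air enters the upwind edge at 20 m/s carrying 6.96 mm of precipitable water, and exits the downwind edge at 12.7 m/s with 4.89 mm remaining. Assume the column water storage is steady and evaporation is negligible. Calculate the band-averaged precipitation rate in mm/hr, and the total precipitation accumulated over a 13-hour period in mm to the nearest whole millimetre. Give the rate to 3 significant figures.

Column moisture flux per unit crosswind length is F = V × PW.
Inflow: F_in = 20 × 6.96 = 139.2 mm·m/s
Outflow: F_out = 12.7 × 4.89 = 62.103 mm·m/s
Steady-state rate R = (F_in − F_out)/L = (139.2 − 62.103) / 98400 m = 7.835e-04 mm/s.
R = 7.835e-04 × 3600 = 2.82 mm/hr.
Over 13 h: total = 2.82 × 13 = 36.66 ≈ 37 mm.

R ≈ 2.82 mm/hr; total ≈ 37 mm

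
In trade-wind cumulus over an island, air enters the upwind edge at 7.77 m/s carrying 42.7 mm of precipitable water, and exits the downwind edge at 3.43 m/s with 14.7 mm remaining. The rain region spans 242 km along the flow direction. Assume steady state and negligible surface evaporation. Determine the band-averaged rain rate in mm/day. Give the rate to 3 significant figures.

R ≈ 100 mm/day

Column moisture flux per unit crosswind length is F = V × PW.
Inflow: F_in = 7.77 × 42.7 = 331.779 mm·m/s
Outflow: F_out = 3.43 × 14.7 = 50.421 mm·m/s
Steady-state rate R = (F_in − F_out)/L = (331.779 − 50.421) / 242000 m = 1.163e-03 mm/s.
R = 1.163e-03 × 3600 × 24 = 100 mm/day.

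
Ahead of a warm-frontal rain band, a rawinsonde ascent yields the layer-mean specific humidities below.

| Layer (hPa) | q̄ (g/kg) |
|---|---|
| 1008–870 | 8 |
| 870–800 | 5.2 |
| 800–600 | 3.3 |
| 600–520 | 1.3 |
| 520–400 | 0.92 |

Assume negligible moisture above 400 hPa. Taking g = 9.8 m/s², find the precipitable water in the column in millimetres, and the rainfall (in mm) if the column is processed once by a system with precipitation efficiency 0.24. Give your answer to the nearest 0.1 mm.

PW ≈ 23.9 mm; rainfall ≈ 5.7 mm

Precipitable water is the column-integrated vapour mass per unit area: PW = (1/g) Σ q̄ Δp, with q in kg/kg and Δp in Pa (1 kg/m² of water = 1 mm).
Layer 1008–870 hPa: Δp = 138 hPa = 13800 Pa, q̄ = 0.008 kg/kg → 0.008 × 13800 / 9.8 = 11.27 mm
Layer 870–800 hPa: Δp = 70 hPa = 7000 Pa, q̄ = 0.0052 kg/kg → 0.0052 × 7000 / 9.8 = 3.71 mm
Layer 800–600 hPa: Δp = 200 hPa = 20000 Pa, q̄ = 0.0033 kg/kg → 0.0033 × 20000 / 9.8 = 6.73 mm
Layer 600–520 hPa: Δp = 80 hPa = 8000 Pa, q̄ = 0.0013 kg/kg → 0.0013 × 8000 / 9.8 = 1.06 mm
Layer 520–400 hPa: Δp = 120 hPa = 12000 Pa, q̄ = 0.00092 kg/kg → 0.00092 × 12000 / 9.8 = 1.13 mm
PW = 11.27 + 3.71 + 6.73 + 1.06 + 1.13 = 23.90 ≈ 23.9 mm.
Rainfall = ε × PW = 0.24 × 23.9 = 5.7 mm.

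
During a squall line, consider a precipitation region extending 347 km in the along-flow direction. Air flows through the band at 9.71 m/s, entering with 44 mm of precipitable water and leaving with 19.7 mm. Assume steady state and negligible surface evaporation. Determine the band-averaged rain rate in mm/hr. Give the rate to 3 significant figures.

R ≈ 2.45 mm/hr

Column moisture flux per unit crosswind length is F = V × PW.
Inflow: F_in = 9.71 × 44 = 427.24 mm·m/s
Outflow: F_out = 9.71 × 19.7 = 191.287 mm·m/s
Steady-state rate R = (F_in − F_out)/L = (427.24 − 191.287) / 347000 m = 6.800e-04 mm/s.
R = 6.800e-04 × 3600 = 2.45 mm/hr.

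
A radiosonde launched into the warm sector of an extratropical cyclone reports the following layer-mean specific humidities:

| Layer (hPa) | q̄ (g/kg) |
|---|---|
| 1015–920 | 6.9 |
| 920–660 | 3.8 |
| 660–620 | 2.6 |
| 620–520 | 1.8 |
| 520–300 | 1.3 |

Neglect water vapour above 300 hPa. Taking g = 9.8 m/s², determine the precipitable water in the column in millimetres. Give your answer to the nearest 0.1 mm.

PW ≈ 22.6 mm

Precipitable water is the column-integrated vapour mass per unit area: PW = (1/g) Σ q̄ Δp, with q in kg/kg and Δp in Pa (1 kg/m² of water = 1 mm).
Layer 1015–920 hPa: Δp = 95 hPa = 9500 Pa, q̄ = 0.0069 kg/kg → 0.0069 × 9500 / 9.8 = 6.69 mm
Layer 920–660 hPa: Δp = 260 hPa = 26000 Pa, q̄ = 0.0038 kg/kg → 0.0038 × 26000 / 9.8 = 10.08 mm
Layer 660–620 hPa: Δp = 40 hPa = 4000 Pa, q̄ = 0.0026 kg/kg → 0.0026 × 4000 / 9.8 = 1.06 mm
Layer 620–520 hPa: Δp = 100 hPa = 10000 Pa, q̄ = 0.0018 kg/kg → 0.0018 × 10000 / 9.8 = 1.84 mm
Layer 520–300 hPa: Δp = 220 hPa = 22000 Pa, q̄ = 0.0013 kg/kg → 0.0013 × 22000 / 9.8 = 2.92 mm
PW = 6.69 + 10.08 + 1.06 + 1.84 + 2.92 = 22.59 ≈ 22.6 mm.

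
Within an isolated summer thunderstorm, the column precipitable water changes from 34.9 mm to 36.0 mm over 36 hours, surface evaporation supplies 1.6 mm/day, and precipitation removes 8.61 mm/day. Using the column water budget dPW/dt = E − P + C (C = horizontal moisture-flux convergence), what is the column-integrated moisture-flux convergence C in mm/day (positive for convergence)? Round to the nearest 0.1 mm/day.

C ≈ 7.7 mm/day

dPW/dt = (36.0 − 34.9) mm / (36/24 day) = +0.733 mm/day.
C = dPW/dt − E + P = (+0.733) − 1.6 + 8.61 = 7.7 mm/day.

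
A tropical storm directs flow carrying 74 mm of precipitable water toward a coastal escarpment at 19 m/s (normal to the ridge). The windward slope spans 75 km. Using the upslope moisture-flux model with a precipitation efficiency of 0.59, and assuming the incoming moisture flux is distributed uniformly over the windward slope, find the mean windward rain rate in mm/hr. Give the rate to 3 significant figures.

R ≈ 39.8 mm/hr

Incoming column moisture flux per unit ridge length: F = V × PW = 19 × 74 = 1406 mm·m/s.
Spread over the 75 km slope with efficiency ε = 0.59: R = ε·F/W = 0.59 × 1406 / 75000 m = 1.106e-02 mm/s.
R = 1.106e-02 × 3600 = 39.8 mm/hr.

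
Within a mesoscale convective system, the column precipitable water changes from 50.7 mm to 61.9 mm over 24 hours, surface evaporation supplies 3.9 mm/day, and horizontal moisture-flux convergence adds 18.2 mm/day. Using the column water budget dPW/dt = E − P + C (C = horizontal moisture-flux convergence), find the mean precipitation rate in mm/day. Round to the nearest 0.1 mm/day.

P ≈ 10.9 mm/day

dPW/dt = (61.9 − 50.7) mm / (24/24 day) = +11.200 mm/day.
P = E + C − dPW/dt = 3.9 + (18.2) − (+11.200) = 10.9 mm/day.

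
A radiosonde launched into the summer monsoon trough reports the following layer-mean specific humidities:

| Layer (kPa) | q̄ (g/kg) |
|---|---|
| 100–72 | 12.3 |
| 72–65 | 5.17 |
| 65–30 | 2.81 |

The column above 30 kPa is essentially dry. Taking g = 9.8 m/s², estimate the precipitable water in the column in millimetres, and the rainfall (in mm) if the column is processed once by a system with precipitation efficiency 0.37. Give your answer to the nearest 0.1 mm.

Precipitable water is the column-integrated vapour mass per unit area: PW = (1/g) Σ q̄ Δp, with q in kg/kg and Δp in Pa (1 kg/m² of water = 1 mm).
Layer 100–72 kPa: Δp = 280 hPa = 28000 Pa, q̄ = 0.0123 kg/kg → 0.0123 × 28000 / 9.8 = 35.14 mm
Layer 72–65 kPa: Δp = 70 hPa = 7000 Pa, q̄ = 0.00517 kg/kg → 0.00517 × 7000 / 9.8 = 3.69 mm
Layer 65–30 kPa: Δp = 350 hPa = 35000 Pa, q̄ = 0.00281 kg/kg → 0.00281 × 35000 / 9.8 = 10.04 mm
PW = 35.14 + 3.69 + 10.04 = 48.87 ≈ 48.9 mm.
Rainfall = ε × PW = 0.37 × 48.9 = 18.1 mm.

PW ≈ 48.9 mm; rainfall ≈ 18.1 mm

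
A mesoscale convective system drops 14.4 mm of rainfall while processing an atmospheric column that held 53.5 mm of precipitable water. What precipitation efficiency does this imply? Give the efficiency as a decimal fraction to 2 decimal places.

ε ≈ 0.27

ε = rainfall / PW = 14.4 / 53.5 = 0.27.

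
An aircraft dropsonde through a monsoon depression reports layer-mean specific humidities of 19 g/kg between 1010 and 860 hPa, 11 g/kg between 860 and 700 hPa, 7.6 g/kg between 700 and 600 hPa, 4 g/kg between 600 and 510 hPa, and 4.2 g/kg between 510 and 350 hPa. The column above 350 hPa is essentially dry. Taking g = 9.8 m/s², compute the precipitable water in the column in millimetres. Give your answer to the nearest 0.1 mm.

Precipitable water is the column-integrated vapour mass per unit area: PW = (1/g) Σ q̄ Δp, with q in kg/kg and Δp in Pa (1 kg/m² of water = 1 mm).
Layer 1010–860 hPa: Δp = 150 hPa = 15000 Pa, q̄ = 0.019 kg/kg → 0.019 × 15000 / 9.8 = 29.08 mm
Layer 860–700 hPa: Δp = 160 hPa = 16000 Pa, q̄ = 0.011 kg/kg → 0.011 × 16000 / 9.8 = 17.96 mm
Layer 700–600 hPa: Δp = 100 hPa = 10000 Pa, q̄ = 0.0076 kg/kg → 0.0076 × 10000 / 9.8 = 7.76 mm
Layer 600–510 hPa: Δp = 90 hPa = 9000 Pa, q̄ = 0.004 kg/kg → 0.004 × 9000 / 9.8 = 3.67 mm
Layer 510–350 hPa: Δp = 160 hPa = 16000 Pa, q̄ = 0.0042 kg/kg → 0.0042 × 16000 / 9.8 = 6.86 mm
PW = 29.08 + 17.96 + 7.76 + 3.67 + 6.86 = 65.33 ≈ 65.3 mm.

PW ≈ 65.3 mm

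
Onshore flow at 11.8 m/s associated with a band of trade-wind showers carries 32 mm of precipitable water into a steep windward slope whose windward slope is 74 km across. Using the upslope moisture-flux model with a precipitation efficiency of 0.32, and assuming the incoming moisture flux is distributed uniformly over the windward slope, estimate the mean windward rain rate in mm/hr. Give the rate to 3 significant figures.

Incoming column moisture flux per unit ridge length: F = V × PW = 11.8 × 32 = 377.6 mm·m/s.
Spread over the 74 km slope with efficiency ε = 0.32: R = ε·F/W = 0.32 × 377.6 / 74000 m = 1.633e-03 mm/s.
R = 1.633e-03 × 3600 = 5.88 mm/hr.

R ≈ 5.88 mm/hr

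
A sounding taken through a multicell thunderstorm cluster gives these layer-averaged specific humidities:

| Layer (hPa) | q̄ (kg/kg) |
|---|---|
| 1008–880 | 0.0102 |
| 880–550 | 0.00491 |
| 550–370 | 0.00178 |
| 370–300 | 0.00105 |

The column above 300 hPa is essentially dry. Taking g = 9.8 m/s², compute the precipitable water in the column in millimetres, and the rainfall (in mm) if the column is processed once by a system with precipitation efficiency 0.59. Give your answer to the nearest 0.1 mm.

Precipitable water is the column-integrated vapour mass per unit area: PW = (1/g) Σ q̄ Δp, with q in kg/kg and Δp in Pa (1 kg/m² of water = 1 mm).
Layer 1008–880 hPa: Δp = 128 hPa = 12800 Pa, q̄ = 0.0102 kg/kg → 0.0102 × 12800 / 9.8 = 13.32 mm
Layer 880–550 hPa: Δp = 330 hPa = 33000 Pa, q̄ = 0.00491 kg/kg → 0.00491 × 33000 / 9.8 = 16.53 mm
Layer 550–370 hPa: Δp = 180 hPa = 18000 Pa, q̄ = 0.00178 kg/kg → 0.00178 × 18000 / 9.8 = 3.27 mm
Layer 370–300 hPa: Δp = 70 hPa = 7000 Pa, q̄ = 0.00105 kg/kg → 0.00105 × 7000 / 9.8 = 0.75 mm
PW = 13.32 + 16.53 + 3.27 + 0.75 = 33.87 ≈ 33.9 mm.
Rainfall = ε × PW = 0.59 × 33.9 = 20.0 mm.

PW ≈ 33.9 mm; rainfall ≈ 20.0 mm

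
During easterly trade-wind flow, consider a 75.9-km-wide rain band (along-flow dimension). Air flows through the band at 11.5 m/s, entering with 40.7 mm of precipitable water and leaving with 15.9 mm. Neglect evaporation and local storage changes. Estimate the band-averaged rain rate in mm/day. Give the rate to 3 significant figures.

Column moisture flux per unit crosswind length is F = V × PW.
Inflow: F_in = 11.5 × 40.7 = 468.05 mm·m/s
Outflow: F_out = 11.5 × 15.9 = 182.85 mm·m/s
Steady-state rate R = (F_in − F_out)/L = (468.05 − 182.85) / 75900 m = 3.758e-03 mm/s.
R = 3.758e-03 × 3600 × 24 = 325 mm/day.

R ≈ 325 mm/day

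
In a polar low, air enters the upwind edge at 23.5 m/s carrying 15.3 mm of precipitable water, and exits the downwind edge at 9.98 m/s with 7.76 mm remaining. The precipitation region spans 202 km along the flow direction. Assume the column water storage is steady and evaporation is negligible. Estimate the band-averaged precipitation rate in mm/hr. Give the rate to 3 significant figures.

Column moisture flux per unit crosswind length is F = V × PW.
Inflow: F_in = 23.5 × 15.3 = 359.55 mm·m/s
Outflow: F_out = 9.98 × 7.76 = 77.4448 mm·m/s
Steady-state rate R = (F_in − F_out)/L = (359.55 − 77.4448) / 202000 m = 1.397e-03 mm/s.
R = 1.397e-03 × 3600 = 5.03 mm/hr.

R ≈ 5.03 mm/hr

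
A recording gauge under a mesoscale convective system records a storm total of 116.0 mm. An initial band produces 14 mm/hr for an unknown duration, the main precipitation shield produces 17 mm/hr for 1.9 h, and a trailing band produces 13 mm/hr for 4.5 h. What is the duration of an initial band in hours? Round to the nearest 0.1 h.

Known phases: 17 × 1.9 + 13 × 4.5 = 32.3 + 58.5 = 90.8 mm.
Remaining depth = 116.0 − 90.8 = 25.2 mm.
Duration = 25.2 / 14 = 1.8 h.

duration ≈ 1.8 h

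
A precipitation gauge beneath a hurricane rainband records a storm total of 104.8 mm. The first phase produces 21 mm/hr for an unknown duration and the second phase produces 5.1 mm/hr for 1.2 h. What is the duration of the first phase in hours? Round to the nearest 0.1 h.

duration ≈ 4.7 h

Known phases: 5.1 × 1.2 = 6.12 mm.
Remaining depth = 104.8 − 6.12 = 98.68 mm.
Duration = 98.68 / 21 = 4.7 h.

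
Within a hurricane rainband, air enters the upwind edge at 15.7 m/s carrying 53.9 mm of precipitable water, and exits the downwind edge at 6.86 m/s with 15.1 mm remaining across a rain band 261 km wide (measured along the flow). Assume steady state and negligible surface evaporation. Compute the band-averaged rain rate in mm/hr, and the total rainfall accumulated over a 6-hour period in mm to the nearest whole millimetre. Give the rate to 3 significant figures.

Column moisture flux per unit crosswind length is F = V × PW.
Inflow: F_in = 15.7 × 53.9 = 846.23 mm·m/s
Outflow: F_out = 6.86 × 15.1 = 103.586 mm·m/s
Steady-state rate R = (F_in − F_out)/L = (846.23 − 103.586) / 261000 m = 2.845e-03 mm/s.
R = 2.845e-03 × 3600 = 10.2 mm/hr.
Over 6 h: total = 10.2 × 6 = 61.2 ≈ 61 mm.

R ≈ 10.2 mm/hr; total ≈ 61 mm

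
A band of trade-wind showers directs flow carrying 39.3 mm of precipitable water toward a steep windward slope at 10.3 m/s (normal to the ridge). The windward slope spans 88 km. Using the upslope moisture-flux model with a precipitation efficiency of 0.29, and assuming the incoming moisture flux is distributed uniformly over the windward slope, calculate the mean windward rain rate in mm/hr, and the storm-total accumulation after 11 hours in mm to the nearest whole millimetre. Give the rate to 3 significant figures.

R ≈ 4.80 mm/hr; total ≈ 53 mm

Incoming column moisture flux per unit ridge length: F = V × PW = 10.3 × 39.3 = 404.79 mm·m/s.
Spread over the 88 km slope with efficiency ε = 0.29: R = ε·F/W = 0.29 × 404.79 / 88000 m = 1.334e-03 mm/s.
R = 1.334e-03 × 3600 = 4.80 mm/hr.
Over 11 h: total = 4.80 × 11 = 52.8 ≈ 53 mm.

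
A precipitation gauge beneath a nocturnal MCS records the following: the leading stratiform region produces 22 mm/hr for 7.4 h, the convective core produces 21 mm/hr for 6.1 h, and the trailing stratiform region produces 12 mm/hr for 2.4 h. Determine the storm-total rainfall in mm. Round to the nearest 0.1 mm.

Total = Σ Rᵢ Δtᵢ = 22 × 7.4 + 21 × 6.1 + 12 × 2.4
      = 162.8 + 128.1 + 28.8 = 319.7 mm.

total ≈ 319.7 mm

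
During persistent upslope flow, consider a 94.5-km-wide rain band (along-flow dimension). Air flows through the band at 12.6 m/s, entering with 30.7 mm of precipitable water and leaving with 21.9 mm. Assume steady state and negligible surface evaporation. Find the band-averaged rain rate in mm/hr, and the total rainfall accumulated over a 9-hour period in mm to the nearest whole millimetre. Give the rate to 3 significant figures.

R ≈ 4.22 mm/hr; total ≈ 38 mm

Column moisture flux per unit crosswind length is F = V × PW.
Inflow: F_in = 12.6 × 30.7 = 386.82 mm·m/s
Outflow: F_out = 12.6 × 21.9 = 275.94 mm·m/s
Steady-state rate R = (F_in − F_out)/L = (386.82 − 275.94) / 94500 m = 1.173e-03 mm/s.
R = 1.173e-03 × 3600 = 4.22 mm/hr.
Over 9 h: total = 4.22 × 9 = 37.98 ≈ 38 mm.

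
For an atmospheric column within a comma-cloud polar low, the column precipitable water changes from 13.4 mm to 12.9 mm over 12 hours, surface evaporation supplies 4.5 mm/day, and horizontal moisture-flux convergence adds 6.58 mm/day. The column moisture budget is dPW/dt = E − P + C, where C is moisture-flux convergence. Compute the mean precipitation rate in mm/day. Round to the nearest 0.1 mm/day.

dPW/dt = (12.9 − 13.4) mm / (12/24 day) = -1.000 mm/day.
P = E + C − dPW/dt = 4.5 + (6.58) − (-1.000) = 12.1 mm/day.

P ≈ 12.1 mm/day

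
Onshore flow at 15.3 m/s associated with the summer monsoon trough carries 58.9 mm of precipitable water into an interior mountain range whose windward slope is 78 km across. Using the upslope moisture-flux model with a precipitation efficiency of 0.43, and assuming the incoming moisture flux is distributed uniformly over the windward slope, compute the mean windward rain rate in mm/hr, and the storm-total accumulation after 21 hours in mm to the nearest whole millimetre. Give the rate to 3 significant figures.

R ≈ 17.9 mm/hr; total ≈ 376 mm

Incoming column moisture flux per unit ridge length: F = V × PW = 15.3 × 58.9 = 901.17 mm·m/s.
Spread over the 78 km slope with efficiency ε = 0.43: R = ε·F/W = 0.43 × 901.17 / 78000 m = 4.968e-03 mm/s.
R = 4.968e-03 × 3600 = 17.9 mm/hr.
Over 21 h: total = 17.9 × 21 = 375.9 ≈ 376 mm.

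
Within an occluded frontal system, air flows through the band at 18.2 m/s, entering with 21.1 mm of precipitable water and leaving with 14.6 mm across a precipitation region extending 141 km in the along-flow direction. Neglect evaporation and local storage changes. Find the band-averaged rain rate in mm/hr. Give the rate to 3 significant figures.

R ≈ 3.02 mm/hr

Column moisture flux per unit crosswind length is F = V × PW.
Inflow: F_in = 18.2 × 21.1 = 384.02 mm·m/s
Outflow: F_out = 18.2 × 14.6 = 265.72 mm·m/s
Steady-state rate R = (F_in − F_out)/L = (384.02 − 265.72) / 141000 m = 8.390e-04 mm/s.
R = 8.390e-04 × 3600 = 3.02 mm/hr.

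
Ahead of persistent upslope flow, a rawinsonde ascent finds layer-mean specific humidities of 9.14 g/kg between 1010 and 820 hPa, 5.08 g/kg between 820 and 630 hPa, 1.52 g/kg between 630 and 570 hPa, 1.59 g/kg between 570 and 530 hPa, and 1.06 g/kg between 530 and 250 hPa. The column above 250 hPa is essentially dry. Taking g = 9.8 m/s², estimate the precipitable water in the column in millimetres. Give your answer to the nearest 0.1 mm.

Precipitable water is the column-integrated vapour mass per unit area: PW = (1/g) Σ q̄ Δp, with q in kg/kg and Δp in Pa (1 kg/m² of water = 1 mm).
Layer 1010–820 hPa: Δp = 190 hPa = 19000 Pa, q̄ = 0.00914 kg/kg → 0.00914 × 19000 / 9.8 = 17.72 mm
Layer 820–630 hPa: Δp = 190 hPa = 19000 Pa, q̄ = 0.00508 kg/kg → 0.00508 × 19000 / 9.8 = 9.85 mm
Layer 630–570 hPa: Δp = 60 hPa = 6000 Pa, q̄ = 0.00152 kg/kg → 0.00152 × 6000 / 9.8 = 0.93 mm
Layer 570–530 hPa: Δp = 40 hPa = 4000 Pa, q̄ = 0.00159 kg/kg → 0.00159 × 4000 / 9.8 = 0.65 mm
Layer 530–250 hPa: Δp = 280 hPa = 28000 Pa, q̄ = 0.00106 kg/kg → 0.00106 × 28000 / 9.8 = 3.03 mm
PW = 17.72 + 9.85 + 0.93 + 0.65 + 3.03 = 32.18 ≈ 32.2 mm.

PW ≈ 32.2 mm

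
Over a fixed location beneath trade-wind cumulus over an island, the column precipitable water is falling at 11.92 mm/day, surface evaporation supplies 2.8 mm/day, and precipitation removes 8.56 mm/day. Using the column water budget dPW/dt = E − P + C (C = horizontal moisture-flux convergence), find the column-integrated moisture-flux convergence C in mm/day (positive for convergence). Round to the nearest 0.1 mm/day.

dPW/dt = -11.92 mm/day.
C = dPW/dt − E + P = (-11.92) − 2.8 + 8.56 = -6.2 mm/day.

C ≈ -6.2 mm/day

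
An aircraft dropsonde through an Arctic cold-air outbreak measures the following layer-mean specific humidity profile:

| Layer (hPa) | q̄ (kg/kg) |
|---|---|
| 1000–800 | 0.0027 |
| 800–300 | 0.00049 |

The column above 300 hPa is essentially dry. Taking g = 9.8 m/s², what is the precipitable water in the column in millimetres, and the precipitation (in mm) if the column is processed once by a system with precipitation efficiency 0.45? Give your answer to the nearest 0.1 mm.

Precipitable water is the column-integrated vapour mass per unit area: PW = (1/g) Σ q̄ Δp, with q in kg/kg and Δp in Pa (1 kg/m² of water = 1 mm).
Layer 1000–800 hPa: Δp = 200 hPa = 20000 Pa, q̄ = 0.0027 kg/kg → 0.0027 × 20000 / 9.8 = 5.51 mm
Layer 800–300 hPa: Δp = 500 hPa = 50000 Pa, q̄ = 0.00049 kg/kg → 0.00049 × 50000 / 9.8 = 2.50 mm
PW = 5.51 + 2.50 = 8.01 ≈ 8.0 mm.
Precipitation = ε × PW = 0.45 × 8.0 = 3.6 mm.

PW ≈ 8.0 mm; precipitation ≈ 3.6 mm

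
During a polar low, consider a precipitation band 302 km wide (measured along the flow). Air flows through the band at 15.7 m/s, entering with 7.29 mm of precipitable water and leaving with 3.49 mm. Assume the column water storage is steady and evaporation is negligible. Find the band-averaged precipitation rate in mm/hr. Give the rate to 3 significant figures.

R ≈ 0.711 mm/hr

Column moisture flux per unit crosswind length is F = V × PW.
Inflow: F_in = 15.7 × 7.29 = 114.453 mm·m/s
Outflow: F_out = 15.7 × 3.49 = 54.793 mm·m/s
Steady-state rate R = (F_in − F_out)/L = (114.453 − 54.793) / 302000 m = 1.975e-04 mm/s.
R = 1.975e-04 × 3600 = 0.711 mm/hr.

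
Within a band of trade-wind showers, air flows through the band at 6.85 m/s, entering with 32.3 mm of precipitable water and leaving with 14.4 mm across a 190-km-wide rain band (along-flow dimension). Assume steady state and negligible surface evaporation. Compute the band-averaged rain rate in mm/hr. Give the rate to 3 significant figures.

Column moisture flux per unit crosswind length is F = V × PW.
Inflow: F_in = 6.85 × 32.3 = 221.255 mm·m/s
Outflow: F_out = 6.85 × 14.4 = 98.64 mm·m/s
Steady-state rate R = (F_in − F_out)/L = (221.255 − 98.64) / 190000 m = 6.453e-04 mm/s.
R = 6.453e-04 × 3600 = 2.32 mm/hr.

R ≈ 2.32 mm/hr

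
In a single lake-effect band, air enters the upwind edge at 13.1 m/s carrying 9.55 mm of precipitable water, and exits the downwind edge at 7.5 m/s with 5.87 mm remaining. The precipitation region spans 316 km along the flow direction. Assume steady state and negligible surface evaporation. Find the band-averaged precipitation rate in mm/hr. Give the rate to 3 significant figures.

Column moisture flux per unit crosswind length is F = V × PW.
Inflow: F_in = 13.1 × 9.55 = 125.105 mm·m/s
Outflow: F_out = 7.5 × 5.87 = 44.025 mm·m/s
Steady-state rate R = (F_in − F_out)/L = (125.105 − 44.025) / 316000 m = 2.566e-04 mm/s.
R = 2.566e-04 × 3600 = 0.924 mm/hr.

R ≈ 0.924 mm/hr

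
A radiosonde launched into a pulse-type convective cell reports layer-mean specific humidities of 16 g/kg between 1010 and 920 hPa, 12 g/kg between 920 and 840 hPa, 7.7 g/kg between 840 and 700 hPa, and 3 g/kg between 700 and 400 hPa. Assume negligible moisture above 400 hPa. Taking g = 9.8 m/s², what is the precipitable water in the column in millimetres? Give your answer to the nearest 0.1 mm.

PW ≈ 44.7 mm

Precipitable water is the column-integrated vapour mass per unit area: PW = (1/g) Σ q̄ Δp, with q in kg/kg and Δp in Pa (1 kg/m² of water = 1 mm).
Layer 1010–920 hPa: Δp = 90 hPa = 9000 Pa, q̄ = 0.016 kg/kg → 0.016 × 9000 / 9.8 = 14.69 mm
Layer 920–840 hPa: Δp = 80 hPa = 8000 Pa, q̄ = 0.012 kg/kg → 0.012 × 8000 / 9.8 = 9.80 mm
Layer 840–700 hPa: Δp = 140 hPa = 14000 Pa, q̄ = 0.0077 kg/kg → 0.0077 × 14000 / 9.8 = 11.00 mm
Layer 700–400 hPa: Δp = 300 hPa = 30000 Pa, q̄ = 0.003 kg/kg → 0.003 × 30000 / 9.8 = 9.18 mm
PW = 14.69 + 9.80 + 11.00 + 9.18 = 44.67 ≈ 44.7 mm.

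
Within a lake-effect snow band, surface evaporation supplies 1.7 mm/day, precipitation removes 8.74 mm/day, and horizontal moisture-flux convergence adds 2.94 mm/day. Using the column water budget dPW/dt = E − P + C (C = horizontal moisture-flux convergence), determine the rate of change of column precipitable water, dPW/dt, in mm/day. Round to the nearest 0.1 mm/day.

dPW/dt ≈ -4.1 mm/day

dPW/dt = E − P + C = 1.7 − 8.74 + (2.94) = -4.1 mm/day.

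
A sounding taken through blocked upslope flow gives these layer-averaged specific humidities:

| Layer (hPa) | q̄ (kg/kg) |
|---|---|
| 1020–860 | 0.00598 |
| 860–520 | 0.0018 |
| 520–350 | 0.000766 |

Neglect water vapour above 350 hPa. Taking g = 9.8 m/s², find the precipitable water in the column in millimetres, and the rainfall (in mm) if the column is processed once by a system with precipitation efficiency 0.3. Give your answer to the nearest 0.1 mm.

Precipitable water is the column-integrated vapour mass per unit area: PW = (1/g) Σ q̄ Δp, with q in kg/kg and Δp in Pa (1 kg/m² of water = 1 mm).
Layer 1020–860 hPa: Δp = 160 hPa = 16000 Pa, q̄ = 0.00598 kg/kg → 0.00598 × 16000 / 9.8 = 9.76 mm
Layer 860–520 hPa: Δp = 340 hPa = 34000 Pa, q̄ = 0.0018 kg/kg → 0.0018 × 34000 / 9.8 = 6.24 mm
Layer 520–350 hPa: Δp = 170 hPa = 17000 Pa, q̄ = 0.000766 kg/kg → 0.000766 × 17000 / 9.8 = 1.33 mm
PW = 9.76 + 6.24 + 1.33 = 17.33 ≈ 17.3 mm.
Rainfall = ε × PW = 0.3 × 17.3 = 5.2 mm.

PW ≈ 17.3 mm; rainfall ≈ 5.2 mm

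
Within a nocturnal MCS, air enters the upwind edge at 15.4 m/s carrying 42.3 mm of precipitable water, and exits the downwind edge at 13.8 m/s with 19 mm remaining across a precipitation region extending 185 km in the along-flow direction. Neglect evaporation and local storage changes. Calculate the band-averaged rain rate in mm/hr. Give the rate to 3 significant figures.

Column moisture flux per unit crosswind length is F = V × PW.
Inflow: F_in = 15.4 × 42.3 = 651.42 mm·m/s
Outflow: F_out = 13.8 × 19 = 262.2 mm·m/s
Steady-state rate R = (F_in − F_out)/L = (651.42 − 262.2) / 185000 m = 2.104e-03 mm/s.
R = 2.104e-03 × 3600 = 7.57 mm/hr.

R ≈ 7.57 mm/hr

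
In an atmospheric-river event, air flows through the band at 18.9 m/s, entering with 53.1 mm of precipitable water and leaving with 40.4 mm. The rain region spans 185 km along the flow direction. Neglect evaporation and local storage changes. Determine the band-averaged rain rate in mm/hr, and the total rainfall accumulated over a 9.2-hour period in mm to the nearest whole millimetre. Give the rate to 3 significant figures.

Column moisture flux per unit crosswind length is F = V × PW.
Inflow: F_in = 18.9 × 53.1 = 1003.59 mm·m/s
Outflow: F_out = 18.9 × 40.4 = 763.56 mm·m/s
Steady-state rate R = (F_in − F_out)/L = (1003.59 − 763.56) / 185000 m = 1.297e-03 mm/s.
R = 1.297e-03 × 3600 = 4.67 mm/hr.
Over 9.2 h: total = 4.67 × 9.2 = 42.964 ≈ 43 mm.

R ≈ 4.67 mm/hr; total ≈ 43 mm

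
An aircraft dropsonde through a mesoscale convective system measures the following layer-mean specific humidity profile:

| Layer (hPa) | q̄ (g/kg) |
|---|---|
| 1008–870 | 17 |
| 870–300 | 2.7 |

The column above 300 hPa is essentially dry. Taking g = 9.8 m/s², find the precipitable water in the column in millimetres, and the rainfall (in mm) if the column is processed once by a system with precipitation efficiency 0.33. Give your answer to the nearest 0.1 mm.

PW ≈ 39.6 mm; rainfall ≈ 13.1 mm

Precipitable water is the column-integrated vapour mass per unit area: PW = (1/g) Σ q̄ Δp, with q in kg/kg and Δp in Pa (1 kg/m² of water = 1 mm).
Layer 1008–870 hPa: Δp = 138 hPa = 13800 Pa, q̄ = 0.017 kg/kg → 0.017 × 13800 / 9.8 = 23.94 mm
Layer 870–300 hPa: Δp = 570 hPa = 57000 Pa, q̄ = 0.0027 kg/kg → 0.0027 × 57000 / 9.8 = 15.70 mm
PW = 23.94 + 15.70 = 39.64 ≈ 39.6 mm.
Rainfall = ε × PW = 0.33 × 39.6 = 13.1 mm.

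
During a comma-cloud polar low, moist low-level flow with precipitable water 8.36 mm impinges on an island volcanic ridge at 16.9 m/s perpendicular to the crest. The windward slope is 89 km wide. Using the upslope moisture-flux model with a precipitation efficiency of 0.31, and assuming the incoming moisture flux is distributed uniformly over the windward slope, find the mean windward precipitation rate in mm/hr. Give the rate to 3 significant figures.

R ≈ 1.77 mm/hr

Incoming column moisture flux per unit ridge length: F = V × PW = 16.9 × 8.36 = 141.284 mm·m/s.
Spread over the 89 km slope with efficiency ε = 0.31: R = ε·F/W = 0.31 × 141.284 / 89000 m = 4.921e-04 mm/s.
R = 4.921e-04 × 3600 = 1.77 mm/hr.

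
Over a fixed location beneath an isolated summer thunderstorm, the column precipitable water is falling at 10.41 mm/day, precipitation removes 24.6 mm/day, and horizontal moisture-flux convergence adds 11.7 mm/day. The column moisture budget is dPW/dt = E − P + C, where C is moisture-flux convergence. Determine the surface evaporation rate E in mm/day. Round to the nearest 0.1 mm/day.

E ≈ 2.5 mm/day

dPW/dt = -10.41 mm/day.
E = dPW/dt + P − C = (-10.41) + 24.6 − (11.7) = 2.5 mm/day.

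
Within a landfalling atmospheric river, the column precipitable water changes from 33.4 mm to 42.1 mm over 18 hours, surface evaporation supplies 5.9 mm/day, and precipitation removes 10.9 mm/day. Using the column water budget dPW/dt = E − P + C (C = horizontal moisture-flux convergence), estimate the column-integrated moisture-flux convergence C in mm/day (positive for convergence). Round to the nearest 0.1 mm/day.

dPW/dt = (42.1 − 33.4) mm / (18/24 day) = +11.600 mm/day.
C = dPW/dt − E + P = (+11.600) − 5.9 + 10.9 = 16.6 mm/day.

C ≈ 16.6 mm/day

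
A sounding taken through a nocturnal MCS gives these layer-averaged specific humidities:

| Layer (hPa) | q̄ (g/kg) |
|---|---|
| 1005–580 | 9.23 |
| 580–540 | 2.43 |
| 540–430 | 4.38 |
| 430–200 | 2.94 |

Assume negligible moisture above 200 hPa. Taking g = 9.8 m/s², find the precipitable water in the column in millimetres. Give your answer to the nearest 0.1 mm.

PW ≈ 52.8 mm

Precipitable water is the column-integrated vapour mass per unit area: PW = (1/g) Σ q̄ Δp, with q in kg/kg and Δp in Pa (1 kg/m² of water = 1 mm).
Layer 1005–580 hPa: Δp = 425 hPa = 42500 Pa, q̄ = 0.00923 kg/kg → 0.00923 × 42500 / 9.8 = 40.03 mm
Layer 580–540 hPa: Δp = 40 hPa = 4000 Pa, q̄ = 0.00243 kg/kg → 0.00243 × 4000 / 9.8 = 0.99 mm
Layer 540–430 hPa: Δp = 110 hPa = 11000 Pa, q̄ = 0.00438 kg/kg → 0.00438 × 11000 / 9.8 = 4.92 mm
Layer 430–200 hPa: Δp = 230 hPa = 23000 Pa, q̄ = 0.00294 kg/kg → 0.00294 × 23000 / 9.8 = 6.90 mm
PW = 40.03 + 0.99 + 4.92 + 6.90 = 52.84 ≈ 52.8 mm.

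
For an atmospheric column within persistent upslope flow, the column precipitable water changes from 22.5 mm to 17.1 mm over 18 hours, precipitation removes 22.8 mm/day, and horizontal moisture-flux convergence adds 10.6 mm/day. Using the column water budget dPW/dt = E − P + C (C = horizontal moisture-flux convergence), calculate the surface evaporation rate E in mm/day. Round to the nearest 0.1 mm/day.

E ≈ 5.0 mm/day

dPW/dt = (17.1 − 22.5) mm / (18/24 day) = -7.200 mm/day.
E = dPW/dt + P − C = (-7.200) + 22.8 − (10.6) = 5.0 mm/day.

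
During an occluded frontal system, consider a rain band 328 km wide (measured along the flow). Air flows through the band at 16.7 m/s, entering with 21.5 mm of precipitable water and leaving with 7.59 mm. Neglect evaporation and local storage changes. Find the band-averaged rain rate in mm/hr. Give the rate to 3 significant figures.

R ≈ 2.55 mm/hr

Column moisture flux per unit crosswind length is F = V × PW.
Inflow: F_in = 16.7 × 21.5 = 359.05 mm·m/s
Outflow: F_out = 16.7 × 7.59 = 126.753 mm·m/s
Steady-state rate R = (F_in − F_out)/L = (359.05 − 126.753) / 328000 m = 7.082e-04 mm/s.
R = 7.082e-04 × 3600 = 2.55 mm/hr.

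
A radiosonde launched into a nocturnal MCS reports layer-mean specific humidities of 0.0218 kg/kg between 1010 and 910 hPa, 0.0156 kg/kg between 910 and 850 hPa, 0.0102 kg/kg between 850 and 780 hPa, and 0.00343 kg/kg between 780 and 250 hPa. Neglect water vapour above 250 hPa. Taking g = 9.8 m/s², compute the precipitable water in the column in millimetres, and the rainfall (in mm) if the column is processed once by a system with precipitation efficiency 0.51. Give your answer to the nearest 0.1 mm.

PW ≈ 57.6 mm; rainfall ≈ 29.4 mm

Precipitable water is the column-integrated vapour mass per unit area: PW = (1/g) Σ q̄ Δp, with q in kg/kg and Δp in Pa (1 kg/m² of water = 1 mm).
Layer 1010–910 hPa: Δp = 100 hPa = 10000 Pa, q̄ = 0.0218 kg/kg → 0.0218 × 10000 / 9.8 = 22.24 mm
Layer 910–850 hPa: Δp = 60 hPa = 6000 Pa, q̄ = 0.0156 kg/kg → 0.0156 × 6000 / 9.8 = 9.55 mm
Layer 850–780 hPa: Δp = 70 hPa = 7000 Pa, q̄ = 0.0102 kg/kg → 0.0102 × 7000 / 9.8 = 7.29 mm
Layer 780–250 hPa: Δp = 530 hPa = 53000 Pa, q̄ = 0.00343 kg/kg → 0.00343 × 53000 / 9.8 = 18.55 mm
PW = 22.24 + 9.55 + 7.29 + 18.55 = 57.63 ≈ 57.6 mm.
Rainfall = ε × PW = 0.51 × 57.6 = 29.4 mm.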